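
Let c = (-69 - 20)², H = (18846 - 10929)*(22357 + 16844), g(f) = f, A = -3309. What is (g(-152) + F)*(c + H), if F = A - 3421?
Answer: -2135912921916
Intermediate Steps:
H = 310354317 (H = 7917*39201 = 310354317)
F = -6730 (F = -3309 - 3421 = -6730)
c = 7921 (c = (-89)² = 7921)
(g(-152) + F)*(c + H) = (-152 - 6730)*(7921 + 310354317) = -6882*310362238 = -2135912921916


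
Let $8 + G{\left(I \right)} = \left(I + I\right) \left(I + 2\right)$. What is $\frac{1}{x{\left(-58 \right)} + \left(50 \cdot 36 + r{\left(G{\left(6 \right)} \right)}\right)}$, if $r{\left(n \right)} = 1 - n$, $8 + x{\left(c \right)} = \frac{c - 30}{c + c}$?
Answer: $\frac{29}{49467} \approx 0.00058625$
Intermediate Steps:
$G{\left(I \right)} = -8 + 2 I \left(2 + I\right)$ ($G{\left(I \right)} = -8 + \left(I + I\right) \left(I + 2\right) = -8 + 2 I \left(2 + I\right)$)
$x{\left(c \right)} = -8 + \frac{-30 + c}{2 c}$ ($x{\left(c \right)} = -8 + \frac{c - 30}{c + c} = -8 + \frac{-30 + c}{2 c}$)
$\frac{1}{x{\left(-58 \right)} + \left(50 \cdot 36 + r{\left(G{\left(6 \right)} \right)}\right)} = \frac{1}{\left(- \frac{15}{2} - \frac{15}{-58}\right) + \left(50 \cdot 36 - \left(-9 + 24 + 72\right)\right)} = \frac{1}{\left(- \frac{15}{2} - - \frac{15}{58}\right) + \left(1800 - \left(15 + 72\right)\right)} = \frac{1}{\left(- \frac{15}{2} + \frac{15}{58}\right) + \left(1800 + \left(1 - \left(-8 + 72 + 24\right)\right)\right)} = \frac{1}{- \frac{210}{29} + \left(1800 + \left(1 - 88\right)\right)} = \frac{1}{- \frac{210}{29} + \left(1800 - 87\right)} = \frac{1}{- \frac{210}{29} + 1713} = \frac{1}{\frac{49467}{29}} = \frac{29}{49467}$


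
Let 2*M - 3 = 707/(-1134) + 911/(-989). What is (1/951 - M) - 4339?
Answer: -440821674067/101578212 ≈ -4339.7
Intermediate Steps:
M = 233183/320436 (M = 3/2 + (707/(-1134) + 911/(-989))/2 = 3/2 + (707*(-1/1134) + 911*(-1/989))/2 = 3/2 + (-101/162 - 911/989)/2 = 3/2 + (½)*(-247471/160218) = 3/2 - 247471/320436 = 233183/320436 ≈ 0.72771)
(1/951 - M) - 4339 = (1/951 - 1*233183/320436) - 4339 = (1/951 - 233183/320436) - 4339 = -73812199/101578212 - 4339 = -440821674067/101578212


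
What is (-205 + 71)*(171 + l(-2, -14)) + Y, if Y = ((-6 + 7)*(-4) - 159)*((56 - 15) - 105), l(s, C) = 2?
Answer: -12750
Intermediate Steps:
Y = 10432 (Y = (1*(-4) - 159)*(41 - 105) = (-4 - 159)*(-64) = -163*(-64) = 10432)
(-205 + 71)*(171 + l(-2, -14)) + Y = (-205 + 71)*(171 + 2) + 10432 = -134*173 + 10432 = -23182 + 10432 = -12750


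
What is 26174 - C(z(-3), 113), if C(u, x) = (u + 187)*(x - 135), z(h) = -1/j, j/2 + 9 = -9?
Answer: 545195/18 ≈ 30289.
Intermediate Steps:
j = -36 (j = -18 + 2*(-9) = -18 - 18 = -36)
z(h) = 1/36 (z(h) = -1/(-36) = -1*(-1/36) = 1/36)
C(u, x) = (-135 + x)*(187 + u) (C(u, x) = (187 + u)*(-135 + x) = (-135 + x)*(187 + u))
26174 - C(z(-3), 113) = 26174 - (-25245 - 135*1/36 + 187*113 + (1/36)*113) = 26174 - (-25245 - 15/4 + 21131 + 113/36) = 26174 - 1*(-74063/18) = 26174 + 74063/18 = 545195/18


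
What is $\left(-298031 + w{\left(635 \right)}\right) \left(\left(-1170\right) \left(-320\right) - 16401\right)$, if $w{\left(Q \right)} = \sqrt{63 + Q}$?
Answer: $-106694799969 + 357999 \sqrt{698} \approx -1.0669 \cdot 10^{11}$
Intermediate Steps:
$\left(-298031 + w{\left(635 \right)}\right) \left(\left(-1170\right) \left(-320\right) - 16401\right) = \left(-298031 + \sqrt{63 + 635}\right) \left(\left(-1170\right) \left(-320\right) - 16401\right) = \left(-298031 + \sqrt{698}\right) \left(374400 - 16401\right) = \left(-298031 + \sqrt{698}\right) 357999 = -106694799969 + 357999 \sqrt{698}$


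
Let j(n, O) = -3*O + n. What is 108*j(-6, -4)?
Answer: 648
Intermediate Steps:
j(n, O) = n - 3*O
108*j(-6, -4) = 108*(-6 - 3*(-4)) = 108*(-6 + 12) = 108*6 = 648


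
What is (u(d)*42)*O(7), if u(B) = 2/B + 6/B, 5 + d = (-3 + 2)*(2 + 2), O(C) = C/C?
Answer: -112/3 ≈ -37.333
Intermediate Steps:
O(C) = 1
d = -9 (d = -5 + (-3 + 2)*(2 + 2) = -5 - 1*4 = -5 - 4 = -9)
u(B) = 8/B
(u(d)*42)*O(7) = ((8/(-9))*42)*1 = ((8*(-1/9))*42)*1 = -8/9*42*1 = -112/3*1 = -112/3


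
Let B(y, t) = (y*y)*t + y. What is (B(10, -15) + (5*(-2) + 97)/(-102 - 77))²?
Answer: 71180639209/32041 ≈ 2.2215e+6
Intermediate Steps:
B(y, t) = y + t*y² (B(y, t) = y²*t + y = t*y² + y = y + t*y²)
(B(10, -15) + (5*(-2) + 97)/(-102 - 77))² = (10*(1 - 15*10) + (5*(-2) + 97)/(-102 - 77))² = (10*(1 - 150) + (-10 + 97)/(-179))² = (10*(-149) + 87*(-1/179))² = (-1490 - 87/179)² = (-266797/179)² = 71180639209/32041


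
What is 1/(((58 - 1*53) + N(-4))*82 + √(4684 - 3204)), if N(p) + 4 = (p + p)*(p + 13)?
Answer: -2911/16947102 - √370/16947102 ≈ -0.00017290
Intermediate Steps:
N(p) = -4 + 2*p*(13 + p) (N(p) = -4 + (p + p)*(p + 13) = -4 + (2*p)*(13 + p) = -4 + 2*p*(13 + p))
1/(((58 - 1*53) + N(-4))*82 + √(4684 - 3204)) = 1/(((58 - 1*53) + (-4 + 2*(-4)² + 26*(-4)))*82 + √(4684 - 3204)) = 1/(((58 - 53) + (-4 + 2*16 - 104))*82 + √1480) = 1/((5 + (-4 + 32 - 104))*82 + 2*√370) = 1/((5 - 76)*82 + 2*√370) = 1/(-71*82 + 2*√370) = 1/(-5822 + 2*√370)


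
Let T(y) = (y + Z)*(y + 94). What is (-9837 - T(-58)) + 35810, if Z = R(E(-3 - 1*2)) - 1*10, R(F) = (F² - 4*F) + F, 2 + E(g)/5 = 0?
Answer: 23741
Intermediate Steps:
E(g) = -10 (E(g) = -10 + 5*0 = -10 + 0 = -10)
R(F) = F² - 3*F
Z = 120 (Z = -10*(-3 - 10) - 1*10 = -10*(-13) - 10 = 130 - 10 = 120)
T(y) = (94 + y)*(120 + y) (T(y) = (y + 120)*(y + 94) = (120 + y)*(94 + y) = (94 + y)*(120 + y))
(-9837 - T(-58)) + 35810 = (-9837 - (11280 + (-58)² + 214*(-58))) + 35810 = (-9837 - (11280 + 3364 - 12412)) + 35810 = (-9837 - 1*2232) + 35810 = (-9837 - 2232) + 35810 = -12069 + 35810 = 23741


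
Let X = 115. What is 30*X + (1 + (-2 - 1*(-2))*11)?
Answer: 3451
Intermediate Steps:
30*X + (1 + (-2 - 1*(-2))*11) = 30*115 + (1 + (-2 - 1*(-2))*11) = 3450 + (1 + (-2 + 2)*11) = 3450 + (1 + 0*11) = 3450 + (1 + 0) = 3450 + 1 = 3451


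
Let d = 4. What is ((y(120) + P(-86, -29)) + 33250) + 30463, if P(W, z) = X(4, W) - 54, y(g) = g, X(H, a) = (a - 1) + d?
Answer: 63696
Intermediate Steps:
X(H, a) = 3 + a (X(H, a) = (a - 1) + 4 = (-1 + a) + 4 = 3 + a)
P(W, z) = -51 + W (P(W, z) = (3 + W) - 54 = -51 + W)
((y(120) + P(-86, -29)) + 33250) + 30463 = ((120 + (-51 - 86)) + 33250) + 30463 = ((120 - 137) + 33250) + 30463 = (-17 + 33250) + 30463 = 33233 + 30463 = 63696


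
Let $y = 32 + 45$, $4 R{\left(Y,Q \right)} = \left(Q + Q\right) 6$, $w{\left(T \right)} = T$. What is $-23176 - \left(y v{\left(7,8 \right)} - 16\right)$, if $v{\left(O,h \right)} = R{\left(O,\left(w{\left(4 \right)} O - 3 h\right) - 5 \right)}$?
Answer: $-22929$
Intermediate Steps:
$R{\left(Y,Q \right)} = 3 Q$ ($R{\left(Y,Q \right)} = \frac{\left(Q + Q\right) 6}{4} = \frac{2 Q 6}{4} = \frac{12 Q}{4} = 3 Q$)
$v{\left(O,h \right)} = -15 - 9 h + 12 O$ ($v{\left(O,h \right)} = 3 \left(\left(4 O - 3 h\right) - 5\right) = 3 \left(\left(- 3 h + 4 O\right) - 5\right) = 3 \left(-5 - 3 h + 4 O\right) = -15 - 9 h + 12 O$)
$y = 77$
$-23176 - \left(y v{\left(7,8 \right)} - 16\right) = -23176 - \left(77 \left(-15 - 72 + 12 \cdot 7\right) - 16\right) = -23176 - \left(77 \left(-15 - 72 + 84\right) - 16\right) = -23176 - \left(77 \left(-3\right) - 16\right) = -23176 - \left(-231 - 16\right) = -23176 - -247 = -23176 + 247 = -22929$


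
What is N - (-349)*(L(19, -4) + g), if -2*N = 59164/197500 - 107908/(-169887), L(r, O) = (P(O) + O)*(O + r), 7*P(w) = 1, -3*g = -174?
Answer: 5800057803431/117434388750 ≈ 49.390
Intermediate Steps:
g = 58 (g = -1/3*(-174) = 58)
P(w) = 1/7 (P(w) = (1/7)*1 = 1/7)
L(r, O) = (1/7 + O)*(O + r)
N = -7840756117/16776341250 (N = -(59164/197500 - 107908/(-169887))/2 = -(59164*(1/197500) - 107908*(-1/169887))/2 = -(14791/49375 + 107908/169887)/2 = -1/2*7840756117/8388170625 = -7840756117/16776341250 ≈ -0.46737)
N - (-349)*(L(19, -4) + g) = -7840756117/16776341250 - (-349)*(((-4)**2 + (1/7)*(-4) + (1/7)*19 - 4*19) + 58) = -7840756117/16776341250 - (-349)*((16 - 4/7 + 19/7 - 76) + 58) = -7840756117/16776341250 - (-349)*(-405/7 + 58) = -7840756117/16776341250 - (-349)/7 = -7840756117/16776341250 - 1*(-349/7) = -7840756117/16776341250 + 349/7 = 5800057803431/117434388750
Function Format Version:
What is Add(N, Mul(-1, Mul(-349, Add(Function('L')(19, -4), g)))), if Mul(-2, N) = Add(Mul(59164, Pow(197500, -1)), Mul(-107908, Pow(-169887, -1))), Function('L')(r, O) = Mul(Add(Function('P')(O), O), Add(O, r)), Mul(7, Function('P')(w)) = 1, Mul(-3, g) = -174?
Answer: Rational(5800057803431, 117434388750) ≈ 49.390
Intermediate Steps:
g = 58 (g = Mul(Rational(-1, 3), -174) = 58)
Function('P')(w) = Rational(1, 7) (Function('P')(w) = Mul(Rational(1, 7), 1) = Rational(1, 7))
Function('L')(r, O) = Mul(Add(Rational(1, 7), O), Add(O, r))
N = Rational(-7840756117, 16776341250) (N = Mul(Rational(-1, 2), Add(Mul(59164, Pow(197500, -1)), Mul(-107908, Pow(-169887, -1)))) = Mul(Rational(-1, 2), Add(Mul(59164, Rational(1, 197500)), Mul(-107908, Rational(-1, 169887)))) = Mul(Rational(-1, 2), Add(Rational(14791, 49375), Rational(107908, 169887))) = Mul(Rational(-1, 2), Rational(7840756117, 8388170625)) = Rational(-7840756117, 16776341250) ≈ -0.46737)
Add(N, Mul(-1, Mul(-349, Add(Function('L')(19, -4), g)))) = Add(Rational(-7840756117, 16776341250), Mul(-1, Mul(-349, Add(Add(Pow(-4, 2), Mul(Rational(1, 7), -4), Mul(Rational(1, 7), 19), Mul(-4, 19)), 58)))) = Add(Rational(-7840756117, 16776341250), Mul(-1, Mul(-349, Add(Add(16, Rational(-4, 7), Rational(19, 7), -76), 58)))) = Add(Rational(-7840756117, 16776341250), Mul(-1, Mul(-349, Add(Rational(-405, 7), 58)))) = Add(Rational(-7840756117, 16776341250), Mul(-1, Mul(-349, Rational(1, 7)))) = Add(Rational(-7840756117, 16776341250), Mul(-1, Rational(-349, 7))) = Add(Rational(-7840756117, 16776341250), Rational(349, 7)) = Rational(5800057803431, 117434388750)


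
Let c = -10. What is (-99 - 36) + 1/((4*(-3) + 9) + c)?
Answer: -1756/13 ≈ -135.08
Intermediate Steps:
(-99 - 36) + 1/((4*(-3) + 9) + c) = (-99 - 36) + 1/((4*(-3) + 9) - 10) = -135 + 1/((-12 + 9) - 10) = -135 + 1/(-3 - 10) = -135 + 1/(-13) = -135 - 1/13 = -1756/13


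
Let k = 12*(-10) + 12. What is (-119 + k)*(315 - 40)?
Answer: -62425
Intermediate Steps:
k = -108 (k = -120 + 12 = -108)
(-119 + k)*(315 - 40) = (-119 - 108)*(315 - 40) = -227*275 = -62425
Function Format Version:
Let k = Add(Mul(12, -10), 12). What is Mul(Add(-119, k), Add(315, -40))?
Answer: -62425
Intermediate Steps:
k = -108 (k = Add(-120, 12) = -108)
Mul(Add(-119, k), Add(315, -40)) = Mul(Add(-119, -108), Add(315, -40)) = Mul(-227, 275) = -62425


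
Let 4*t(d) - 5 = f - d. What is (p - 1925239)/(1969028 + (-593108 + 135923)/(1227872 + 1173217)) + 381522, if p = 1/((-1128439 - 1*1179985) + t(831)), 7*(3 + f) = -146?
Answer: 12955365024925389668789839/33957145923184614783 ≈ 3.8152e+5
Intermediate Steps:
f = -167/7 (f = -3 + (⅐)*(-146) = -3 - 146/7 = -167/7 ≈ -23.857)
t(d) = -33/7 - d/4 (t(d) = 5/4 + (-167/7 - d)/4 = 5/4 + (-167/28 - d/4) = -33/7 - d/4)
p = -28/64641821 (p = 1/((-1128439 - 1*1179985) + (-33/7 - ¼*831)) = 1/((-1128439 - 1179985) + (-33/7 - 831/4)) = 1/(-2308424 - 5949/28) = 1/(-64641821/28) = -28/64641821 ≈ -4.3316e-7)
(p - 1925239)/(1969028 + (-593108 + 135923)/(1227872 + 1173217)) + 381522 = (-28/64641821 - 1925239)/(1969028 + (-593108 + 135923)/(1227872 + 1173217)) + 381522 = -124450954820247/(64641821*(1969028 - 457185/2401089)) + 381522 = -124450954820247/(64641821*(1969028 - 457185*1/2401089)) + 381522 = -124450954820247/(64641821*(1969028 - 152395/800363)) + 381522 = -124450954820247/(64641821*1575937004769/800363) + 381522 = -124450954820247/64641821*800363/1575937004769 + 381522 = -33201979850932449887/33957145923184614783 + 381522 = 12955365024925389668789839/33957145923184614783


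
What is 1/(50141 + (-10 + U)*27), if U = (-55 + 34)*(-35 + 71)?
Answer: 1/29459 ≈ 3.3945e-5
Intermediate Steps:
U = -756 (U = -21*36 = -756)
1/(50141 + (-10 + U)*27) = 1/(50141 + (-10 - 756)*27) = 1/(50141 - 766*27) = 1/(50141 - 20682) = 1/29459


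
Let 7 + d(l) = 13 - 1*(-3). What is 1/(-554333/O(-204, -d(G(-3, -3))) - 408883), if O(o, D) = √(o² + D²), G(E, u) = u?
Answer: -17049194451/6970818489633344 + 1662999*√4633/6970818489633344 ≈ -2.4296e-6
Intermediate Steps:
d(l) = 9 (d(l) = -7 + (13 - 1*(-3)) = -7 + (13 + 3) = -7 + 16 = 9)
O(o, D) = √(D² + o²)
1/(-554333/O(-204, -d(G(-3, -3))) - 408883) = 1/(-554333/√((-1*9)² + (-204)²) - 408883) = 1/(-554333/√((-9)² + 41616) - 408883) = 1/(-554333/√(81 + 41616) - 408883) = 1/(-554333*√4633/13899 - 408883) = 1/(-408883 - 554333*√4633/13899)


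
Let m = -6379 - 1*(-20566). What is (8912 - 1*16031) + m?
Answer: 7068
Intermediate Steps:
m = 14187 (m = -6379 + 20566 = 14187)
(8912 - 1*16031) + m = (8912 - 1*16031) + 14187 = (8912 - 16031) + 14187 = -7119 + 14187 = 7068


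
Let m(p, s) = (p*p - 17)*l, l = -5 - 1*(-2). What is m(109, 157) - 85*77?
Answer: -42137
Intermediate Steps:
l = -3 (l = -5 + 2 = -3)
m(p, s) = 51 - 3*p² (m(p, s) = (p*p - 17)*(-3) = (p² - 17)*(-3) = (-17 + p²)*(-3) = 51 - 3*p²)
m(109, 157) - 85*77 = (51 - 3*109²) - 85*77 = (51 - 3*11881) - 1*6545 = (51 - 35643) - 6545 = -35592 - 6545 = -42137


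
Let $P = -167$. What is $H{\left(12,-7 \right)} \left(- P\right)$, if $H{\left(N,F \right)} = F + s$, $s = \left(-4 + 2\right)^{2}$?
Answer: $-501$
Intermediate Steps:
$s = 4$ ($s = \left(-2\right)^{2} = 4$)
$H{\left(N,F \right)} = 4 + F$ ($H{\left(N,F \right)} = F + 4 = 4 + F$)
$H{\left(12,-7 \right)} \left(- P\right) = \left(4 - 7\right) \left(\left(-1\right) \left(-167\right)\right) = \left(-3\right) 167 = -501$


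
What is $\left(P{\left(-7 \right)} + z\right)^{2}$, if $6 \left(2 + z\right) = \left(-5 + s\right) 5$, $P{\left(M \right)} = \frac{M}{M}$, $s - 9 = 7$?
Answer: $\frac{2401}{36} \approx 66.694$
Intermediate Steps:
$s = 16$ ($s = 9 + 7 = 16$)
$P{\left(M \right)} = 1$
$z = \frac{43}{6}$ ($z = -2 + \frac{\left(-5 + 16\right) 5}{6} = -2 + \frac{11 \cdot 5}{6} = -2 + \frac{1}{6} \cdot 55 = -2 + \frac{55}{6} = \frac{43}{6} \approx 7.1667$)
$\left(P{\left(-7 \right)} + z\right)^{2} = \left(1 + \frac{43}{6}\right)^{2} = \left(\frac{49}{6}\right)^{2} = \frac{2401}{36}$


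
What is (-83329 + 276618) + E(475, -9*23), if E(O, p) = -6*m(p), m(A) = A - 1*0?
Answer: 194531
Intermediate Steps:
m(A) = A (m(A) = A + 0 = A)
E(O, p) = -6*p
(-83329 + 276618) + E(475, -9*23) = (-83329 + 276618) - (-54)*23 = 193289 - 6*(-207) = 193289 + 1242 = 194531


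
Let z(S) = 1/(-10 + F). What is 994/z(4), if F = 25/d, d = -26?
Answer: -141645/13 ≈ -10896.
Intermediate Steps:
F = -25/26 (F = 25/(-26) = 25*(-1/26) = -25/26 ≈ -0.96154)
z(S) = -26/285 (z(S) = 1/(-10 - 25/26) = 1/(-285/26) = -26/285)
994/z(4) = 994/(-26/285) = 994*(-285/26) = -141645/13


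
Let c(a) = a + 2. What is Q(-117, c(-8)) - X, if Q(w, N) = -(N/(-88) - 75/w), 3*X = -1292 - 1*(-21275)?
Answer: -11431493/1716 ≈ -6661.7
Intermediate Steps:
c(a) = 2 + a
X = 6661 (X = (-1292 - 1*(-21275))/3 = (-1292 + 21275)/3 = (⅓)*19983 = 6661)
Q(w, N) = 75/w + N/88 (Q(w, N) = -(N*(-1/88) - 75/w) = -(-N/88 - 75/w) = -(-75/w - N/88) = 75/w + N/88)
Q(-117, c(-8)) - X = (75/(-117) + (2 - 8)/88) - 1*6661 = (75*(-1/117) + (1/88)*(-6)) - 6661 = (-25/39 - 3/44) - 6661 = -1217/1716 - 6661 = -11431493/1716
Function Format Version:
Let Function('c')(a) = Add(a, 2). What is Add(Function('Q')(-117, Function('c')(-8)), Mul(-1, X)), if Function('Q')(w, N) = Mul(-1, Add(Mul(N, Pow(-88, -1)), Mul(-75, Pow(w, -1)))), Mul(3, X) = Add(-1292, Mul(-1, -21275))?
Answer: Rational(-11431493, 1716) ≈ -6661.7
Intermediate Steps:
Function('c')(a) = Add(2, a)
X = 6661 (X = Mul(Rational(1, 3), Add(-1292, Mul(-1, -21275))) = Mul(Rational(1, 3), Add(-1292, 21275)) = Mul(Rational(1, 3), 19983) = 6661)
Function('Q')(w, N) = Add(Mul(75, Pow(w, -1)), Mul(Rational(1, 88), N)) (Function('Q')(w, N) = Mul(-1, Add(Mul(N, Rational(-1, 88)), Mul(-75, Pow(w, -1)))) = Mul(-1, Add(Mul(Rational(-1, 88), N), Mul(-75, Pow(w, -1)))) = Mul(-1, Add(Mul(-75, Pow(w, -1)), Mul(Rational(-1, 88), N))) = Add(Mul(75, Pow(w, -1)), Mul(Rational(1, 88), N)))
Add(Function('Q')(-117, Function('c')(-8)), Mul(-1, X)) = Add(Add(Mul(75, Pow(-117, -1)), Mul(Rational(1, 88), Add(2, -8))), Mul(-1, 6661)) = Add(Add(Mul(75, Rational(-1, 117)), Mul(Rational(1, 88), -6)), -6661) = Add(Add(Rational(-25, 39), Rational(-3, 44)), -6661) = Add(Rational(-1217, 1716), -6661) = Rational(-11431493, 1716)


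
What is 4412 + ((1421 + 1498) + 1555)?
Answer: 8886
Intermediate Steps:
4412 + ((1421 + 1498) + 1555) = 4412 + (2919 + 1555) = 4412 + 4474 = 8886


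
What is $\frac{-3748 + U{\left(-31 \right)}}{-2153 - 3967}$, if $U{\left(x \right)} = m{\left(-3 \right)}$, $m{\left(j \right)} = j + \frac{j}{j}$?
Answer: $\frac{125}{204} \approx 0.61275$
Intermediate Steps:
$m{\left(j \right)} = 1 + j$ ($m{\left(j \right)} = j + 1 = 1 + j$)
$U{\left(x \right)} = -2$ ($U{\left(x \right)} = 1 - 3 = -2$)
$\frac{-3748 + U{\left(-31 \right)}}{-2153 - 3967} = \frac{-3748 - 2}{-2153 - 3967} = - \frac{3750}{-6120} = \left(-3750\right) \left(- \frac{1}{6120}\right) = \frac{125}{204}$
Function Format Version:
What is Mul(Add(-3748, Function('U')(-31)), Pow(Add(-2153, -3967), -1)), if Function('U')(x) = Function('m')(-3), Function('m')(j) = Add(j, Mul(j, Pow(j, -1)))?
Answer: Rational(125, 204) ≈ 0.61275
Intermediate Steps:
Function('m')(j) = Add(1, j) (Function('m')(j) = Add(j, 1) = Add(1, j))
Function('U')(x) = -2 (Function('U')(x) = Add(1, -3) = -2)
Mul(Add(-3748, Function('U')(-31)), Pow(Add(-2153, -3967), -1)) = Mul(Add(-3748, -2), Pow(Add(-2153, -3967), -1)) = Mul(-3750, Pow(-6120, -1)) = Mul(-3750, Rational(-1, 6120)) = Rational(125, 204)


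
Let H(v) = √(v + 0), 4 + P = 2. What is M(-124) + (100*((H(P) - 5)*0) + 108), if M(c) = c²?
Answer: 15484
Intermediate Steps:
P = -2 (P = -4 + 2 = -2)
H(v) = √v
M(-124) + (100*((H(P) - 5)*0) + 108) = (-124)² + (100*((√(-2) - 5)*0) + 108) = 15376 + (100*((I*√2 - 5)*0) + 108) = 15376 + (100*((-5 + I*√2)*0) + 108) = 15376 + (100*0 + 108) = 15376 + (0 + 108) = 15376 + 108 = 15484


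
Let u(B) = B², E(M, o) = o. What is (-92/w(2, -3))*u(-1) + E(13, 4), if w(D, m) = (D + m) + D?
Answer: -88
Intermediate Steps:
w(D, m) = m + 2*D
(-92/w(2, -3))*u(-1) + E(13, 4) = -92/(-3 + 2*2)*(-1)² + 4 = -92/(-3 + 4)*1 + 4 = -92/1*1 + 4 = -92*1*1 + 4 = -92*1 + 4 = -92 + 4 = -88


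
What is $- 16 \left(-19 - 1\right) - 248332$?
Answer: $-248012$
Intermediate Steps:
$- 16 \left(-19 - 1\right) - 248332 = \left(-16\right) \left(-20\right) - 248332 = 320 - 248332 = -248012$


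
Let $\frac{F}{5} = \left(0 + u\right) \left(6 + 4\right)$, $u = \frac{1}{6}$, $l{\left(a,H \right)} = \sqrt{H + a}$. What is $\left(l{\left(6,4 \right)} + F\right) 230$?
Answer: $\frac{5750}{3} + 230 \sqrt{10} \approx 2644.0$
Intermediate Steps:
$u = \frac{1}{6} \approx 0.16667$
$F = \frac{25}{3}$ ($F = 5 \left(0 + \frac{1}{6}\right) \left(6 + 4\right) = 5 \cdot \frac{1}{6} \cdot 10 = 5 \cdot \frac{5}{3} = \frac{25}{3} \approx 8.3333$)
$\left(l{\left(6,4 \right)} + F\right) 230 = \left(\sqrt{4 + 6} + \frac{25}{3}\right) 230 = \left(\sqrt{10} + \frac{25}{3}\right) 230 = \left(\frac{25}{3} + \sqrt{10}\right) 230 = \frac{5750}{3} + 230 \sqrt{10}$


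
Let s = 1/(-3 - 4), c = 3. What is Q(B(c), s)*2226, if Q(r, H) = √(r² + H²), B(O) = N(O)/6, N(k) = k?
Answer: 159*√53 ≈ 1157.5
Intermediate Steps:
B(O) = O/6
s = -⅐ (s = 1/(-7) = -⅐ ≈ -0.14286)
Q(r, H) = √(H² + r²)
Q(B(c), s)*2226 = √((-⅐)² + ((⅙)*3)²)*2226 = √(1/49 + (½)²)*2226 = √(1/49 + ¼)*2226 = √(53/196)*2226 = (√53/14)*2226 = 159*√53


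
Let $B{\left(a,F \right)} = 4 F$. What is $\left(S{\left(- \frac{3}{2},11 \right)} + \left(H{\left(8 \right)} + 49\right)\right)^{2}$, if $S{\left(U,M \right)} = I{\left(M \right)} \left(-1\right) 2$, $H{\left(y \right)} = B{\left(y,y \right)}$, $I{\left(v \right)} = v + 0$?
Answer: $3481$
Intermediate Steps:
$I{\left(v \right)} = v$
$H{\left(y \right)} = 4 y$
$S{\left(U,M \right)} = - 2 M$ ($S{\left(U,M \right)} = M \left(-1\right) 2 = - M 2 = - 2 M$)
$\left(S{\left(- \frac{3}{2},11 \right)} + \left(H{\left(8 \right)} + 49\right)\right)^{2} = \left(\left(-2\right) 11 + \left(4 \cdot 8 + 49\right)\right)^{2} = \left(-22 + \left(32 + 49\right)\right)^{2} = \left(-22 + 81\right)^{2} = 59^{2} = 3481$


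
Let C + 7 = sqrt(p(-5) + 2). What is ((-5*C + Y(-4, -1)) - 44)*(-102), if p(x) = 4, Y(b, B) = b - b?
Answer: 918 + 510*sqrt(6) ≈ 2167.2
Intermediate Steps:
Y(b, B) = 0
C = -7 + sqrt(6) (C = -7 + sqrt(4 + 2) = -7 + sqrt(6) ≈ -4.5505)
((-5*C + Y(-4, -1)) - 44)*(-102) = ((-5*(-7 + sqrt(6)) + 0) - 44)*(-102) = (((35 - 5*sqrt(6)) + 0) - 44)*(-102) = ((35 - 5*sqrt(6)) - 44)*(-102) = (-9 - 5*sqrt(6))*(-102) = 918 + 510*sqrt(6)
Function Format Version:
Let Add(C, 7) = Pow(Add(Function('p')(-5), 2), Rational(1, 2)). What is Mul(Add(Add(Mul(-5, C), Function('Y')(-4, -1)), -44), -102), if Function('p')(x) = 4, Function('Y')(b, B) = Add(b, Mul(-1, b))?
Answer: Add(918, Mul(510, Pow(6, Rational(1, 2)))) ≈ 2167.2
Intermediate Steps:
Function('Y')(b, B) = 0
C = Add(-7, Pow(6, Rational(1, 2))) (C = Add(-7, Pow(Add(4, 2), Rational(1, 2))) = Add(-7, Pow(6, Rational(1, 2))) ≈ -4.5505)
Mul(Add(Add(Mul(-5, C), Function('Y')(-4, -1)), -44), -102) = Mul(Add(Add(Mul(-5, Add(-7, Pow(6, Rational(1, 2)))), 0), -44), -102) = Mul(Add(Add(Add(35, Mul(-5, Pow(6, Rational(1, 2)))), 0), -44), -102) = Mul(Add(Add(35, Mul(-5, Pow(6, Rational(1, 2)))), -44), -102) = Mul(Add(-9, Mul(-5, Pow(6, Rational(1, 2)))), -102) = Add(918, Mul(510, Pow(6, Rational(1, 2))))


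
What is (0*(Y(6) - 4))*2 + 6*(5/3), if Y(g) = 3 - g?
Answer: 10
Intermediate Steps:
(0*(Y(6) - 4))*2 + 6*(5/3) = (0*((3 - 1*6) - 4))*2 + 6*(5/3) = (0*((3 - 6) - 4))*2 + 6*(5*(⅓)) = (0*(-3 - 4))*2 + 6*(5/3) = (0*(-7))*2 + 10 = 0*2 + 10 = 0 + 10 = 10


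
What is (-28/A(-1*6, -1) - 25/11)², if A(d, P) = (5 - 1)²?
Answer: 31329/1936 ≈ 16.182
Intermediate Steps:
A(d, P) = 16 (A(d, P) = 4² = 16)
(-28/A(-1*6, -1) - 25/11)² = (-28/16 - 25/11)² = (-28*1/16 - 25*1/11)² = (-7/4 - 25/11)² = (-177/44)² = 31329/1936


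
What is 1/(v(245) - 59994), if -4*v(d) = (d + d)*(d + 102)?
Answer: -2/205003 ≈ -9.7560e-6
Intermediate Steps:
v(d) = -d*(102 + d)/2 (v(d) = -(d + d)*(d + 102)/4 = -2*d*(102 + d)/4 = -d*(102 + d)/2)
1/(v(245) - 59994) = 1/(-1/2*245*(102 + 245) - 59994) = 1/(-1/2*245*347 - 59994) = 1/(-85015/2 - 59994) = 1/(-205003/2) = -2/205003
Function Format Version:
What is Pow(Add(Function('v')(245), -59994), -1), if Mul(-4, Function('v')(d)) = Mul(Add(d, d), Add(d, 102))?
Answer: Rational(-2, 205003) ≈ -9.7560e-6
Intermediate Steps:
Function('v')(d) = Mul(Rational(-1, 2), d, Add(102, d)) (Function('v')(d) = Mul(Rational(-1, 4), Mul(Add(d, d), Add(d, 102))) = Mul(Rational(-1, 4), Mul(Mul(2, d), Add(102, d))) = Mul(Rational(-1, 4), Mul(2, d, Add(102, d))) = Mul(Rational(-1, 2), d, Add(102, d)))
Pow(Add(Function('v')(245), -59994), -1) = Pow(Add(Mul(Rational(-1, 2), 245, Add(102, 245)), -59994), -1) = Pow(Add(Mul(Rational(-1, 2), 245, 347), -59994), -1) = Pow(Add(Rational(-85015, 2), -59994), -1) = Pow(Rational(-205003, 2), -1) = Rational(-2, 205003)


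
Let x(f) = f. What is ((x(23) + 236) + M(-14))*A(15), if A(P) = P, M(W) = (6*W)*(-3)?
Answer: 7665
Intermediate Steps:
M(W) = -18*W
((x(23) + 236) + M(-14))*A(15) = ((23 + 236) - 18*(-14))*15 = (259 + 252)*15 = 511*15 = 7665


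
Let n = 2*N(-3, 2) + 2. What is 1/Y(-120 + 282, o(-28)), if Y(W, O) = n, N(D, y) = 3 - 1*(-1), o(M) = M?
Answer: 1/10 ≈ 0.10000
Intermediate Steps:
N(D, y) = 4 (N(D, y) = 3 + 1 = 4)
n = 10 (n = 2*4 + 2 = 8 + 2 = 10)
Y(W, O) = 10
1/Y(-120 + 282, o(-28)) = 1/10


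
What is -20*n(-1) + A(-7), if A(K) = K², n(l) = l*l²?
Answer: 69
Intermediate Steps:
n(l) = l³
-20*n(-1) + A(-7) = -20*(-1)³ + (-7)² = -20*(-1) + 49 = 20 + 49 = 69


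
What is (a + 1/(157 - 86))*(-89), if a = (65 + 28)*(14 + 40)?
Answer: -31734107/71 ≈ -4.4696e+5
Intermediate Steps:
a = 5022 (a = 93*54 = 5022)
(a + 1/(157 - 86))*(-89) = (5022 + 1/(157 - 86))*(-89) = (5022 + 1/71)*(-89) = (356563/71)*(-89) = -31734107/71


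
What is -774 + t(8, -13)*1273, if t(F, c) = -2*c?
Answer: 32324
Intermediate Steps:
-774 + t(8, -13)*1273 = -774 - 2*(-13)*1273 = -774 + 26*1273 = -774 + 33098 = 32324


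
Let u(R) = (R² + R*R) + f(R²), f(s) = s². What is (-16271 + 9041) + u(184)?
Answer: 1146289218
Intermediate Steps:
u(R) = R⁴ + 2*R² (u(R) = (R² + R*R) + (R²)² = (R² + R²) + R⁴ = 2*R² + R⁴ = R⁴ + 2*R²)
(-16271 + 9041) + u(184) = (-16271 + 9041) + 184²*(2 + 184²) = -7230 + 33856*(2 + 33856) = -7230 + 33856*33858 = -7230 + 1146296448 = 1146289218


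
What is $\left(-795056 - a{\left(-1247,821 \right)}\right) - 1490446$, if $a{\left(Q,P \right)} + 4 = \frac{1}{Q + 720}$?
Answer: $- \frac{1204457445}{527} \approx -2.2855 \cdot 10^{6}$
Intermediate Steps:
$a{\left(Q,P \right)} = -4 + \frac{1}{720 + Q}$ ($a{\left(Q,P \right)} = -4 + \frac{1}{Q + 720} = -4 + \frac{1}{720 + Q}$)
$\left(-795056 - a{\left(-1247,821 \right)}\right) - 1490446 = \left(-795056 - \frac{-2879 - -4988}{720 - 1247}\right) - 1490446 = \left(-795056 - \frac{-2879 + 4988}{-527}\right) - 1490446 = \left(-795056 - \left(- \frac{1}{527}\right) 2109\right) - 1490446 = \left(-795056 - - \frac{2109}{527}\right) - 1490446 = \left(-795056 + \frac{2109}{527}\right) - 1490446 = - \frac{418992403}{527} - 1490446 = - \frac{1204457445}{527}$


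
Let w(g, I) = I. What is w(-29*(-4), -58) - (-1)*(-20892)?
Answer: -20950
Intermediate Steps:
w(-29*(-4), -58) - (-1)*(-20892) = -58 - (-1)*(-20892) = -58 - 1*20892 = -58 - 20892 = -20950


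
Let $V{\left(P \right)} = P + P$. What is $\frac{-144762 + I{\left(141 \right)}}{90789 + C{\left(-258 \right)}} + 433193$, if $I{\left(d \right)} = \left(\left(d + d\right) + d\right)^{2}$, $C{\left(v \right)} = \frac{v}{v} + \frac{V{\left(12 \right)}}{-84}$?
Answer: $\frac{275306520073}{635528} \approx 4.3319 \cdot 10^{5}$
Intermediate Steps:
$V{\left(P \right)} = 2 P$
$C{\left(v \right)} = \frac{5}{7}$ ($C{\left(v \right)} = \frac{v}{v} + \frac{2 \cdot 12}{-84} = 1 + 24 \left(- \frac{1}{84}\right) = 1 - \frac{2}{7} = \frac{5}{7}$)
$I{\left(d \right)} = 9 d^{2}$ ($I{\left(d \right)} = \left(2 d + d\right)^{2} = \left(3 d\right)^{2} = 9 d^{2}$)
$\frac{-144762 + I{\left(141 \right)}}{90789 + C{\left(-258 \right)}} + 433193 = \frac{-144762 + 9 \cdot 141^{2}}{90789 + \frac{5}{7}} + 433193 = \frac{-144762 + 9 \cdot 19881}{\frac{635528}{7}} + 433193 = \left(-144762 + 178929\right) \frac{7}{635528} + 433193 = 34167 \cdot \frac{7}{635528} + 433193 = \frac{239169}{635528} + 433193 = \frac{275306520073}{635528}$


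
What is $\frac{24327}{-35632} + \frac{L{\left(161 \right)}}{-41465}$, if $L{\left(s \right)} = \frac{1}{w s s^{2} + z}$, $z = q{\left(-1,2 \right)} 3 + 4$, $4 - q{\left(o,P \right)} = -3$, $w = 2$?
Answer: $- \frac{495256550067701}{725407217985680} \approx -0.68273$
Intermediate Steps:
$q{\left(o,P \right)} = 7$ ($q{\left(o,P \right)} = 4 - -3 = 4 + 3 = 7$)
$z = 25$ ($z = 7 \cdot 3 + 4 = 21 + 4 = 25$)
$L{\left(s \right)} = \frac{1}{25 + 2 s^{3}}$ ($L{\left(s \right)} = \frac{1}{2 s s^{2} + 25} = \frac{1}{2 s^{3} + 25} = \frac{1}{25 + 2 s^{3}}$)
$\frac{24327}{-35632} + \frac{L{\left(161 \right)}}{-41465} = \frac{24327}{-35632} + \frac{1}{\left(25 + 2 \cdot 161^{3}\right) \left(-41465\right)} = 24327 \left(- \frac{1}{35632}\right) + \frac{1}{25 + 2 \cdot 4173281} \left(- \frac{1}{41465}\right) = - \frac{1431}{2096} + \frac{1}{25 + 8346562} \left(- \frac{1}{41465}\right) = - \frac{1431}{2096} + \frac{1}{8346587} \left(- \frac{1}{41465}\right) = - \frac{1431}{2096} - \frac{1}{346091229955} = - \frac{495256550067701}{725407217985680}$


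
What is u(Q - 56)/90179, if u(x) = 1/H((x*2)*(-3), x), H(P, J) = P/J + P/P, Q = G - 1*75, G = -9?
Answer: -1/450895 ≈ -2.2178e-6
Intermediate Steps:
Q = -84 (Q = -9 - 1*75 = -9 - 75 = -84)
H(P, J) = 1 + P/J (H(P, J) = P/J + 1 = 1 + P/J)
u(x) = -⅕ (u(x) = 1/((x + (x*2)*(-3))/x) = 1/((x + (2*x)*(-3))/x) = 1/((x - 6*x)/x) = 1/((-5*x)/x) = 1/(-5) = -⅕)
u(Q - 56)/90179 = -⅕/90179 = -⅕*1/90179 = -1/450895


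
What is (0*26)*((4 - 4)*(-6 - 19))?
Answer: 0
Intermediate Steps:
(0*26)*((4 - 4)*(-6 - 19)) = 0*(0*(-25)) = 0*0 = 0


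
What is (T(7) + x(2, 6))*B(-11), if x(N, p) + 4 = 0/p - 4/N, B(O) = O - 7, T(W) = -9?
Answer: 270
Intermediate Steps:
B(O) = -7 + O
x(N, p) = -4 - 4/N (x(N, p) = -4 + (0/p - 4/N) = -4 + (0 - 4/N) = -4 - 4/N)
(T(7) + x(2, 6))*B(-11) = (-9 + (-4 - 4/2))*(-7 - 11) = (-9 + (-4 - 4*½))*(-18) = (-9 + (-4 - 2))*(-18) = (-9 - 6)*(-18) = -15*(-18) = 270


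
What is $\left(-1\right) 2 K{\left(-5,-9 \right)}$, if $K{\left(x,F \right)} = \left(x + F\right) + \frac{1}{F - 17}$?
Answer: $\frac{365}{13} \approx 28.077$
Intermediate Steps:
$K{\left(x,F \right)} = F + x + \frac{1}{-17 + F}$ ($K{\left(x,F \right)} = \left(F + x\right) + \frac{1}{-17 + F} = F + x + \frac{1}{-17 + F}$)
$\left(-1\right) 2 K{\left(-5,-9 \right)} = \left(-1\right) 2 \frac{1 + \left(-9\right)^{2} - -153 - -85 - -45}{-17 - 9} = - 2 \frac{1 + 81 + 153 + 85 + 45}{-26} = - 2 \left(\left(- \frac{1}{26}\right) 365\right) = \left(-2\right) \left(- \frac{365}{26}\right) = \frac{365}{13}$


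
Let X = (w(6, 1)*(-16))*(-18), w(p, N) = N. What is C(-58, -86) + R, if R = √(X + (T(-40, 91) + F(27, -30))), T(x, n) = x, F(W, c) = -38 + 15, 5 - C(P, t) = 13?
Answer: 7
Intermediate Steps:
C(P, t) = -8 (C(P, t) = 5 - 1*13 = 5 - 13 = -8)
F(W, c) = -23
X = 288 (X = (1*(-16))*(-18) = -16*(-18) = 288)
R = 15 (R = √(288 + (-40 - 23)) = √(288 - 63) = √225 = 15)
C(-58, -86) + R = -8 + 15 = 7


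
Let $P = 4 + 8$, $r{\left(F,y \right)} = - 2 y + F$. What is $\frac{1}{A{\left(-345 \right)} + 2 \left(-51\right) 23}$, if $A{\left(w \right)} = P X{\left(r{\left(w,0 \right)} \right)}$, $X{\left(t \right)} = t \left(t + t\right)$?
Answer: $\frac{1}{2854254} \approx 3.5035 \cdot 10^{-7}$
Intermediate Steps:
$r{\left(F,y \right)} = F - 2 y$
$X{\left(t \right)} = 2 t^{2}$ ($X{\left(t \right)} = t 2 t = 2 t^{2}$)
$P = 12$
$A{\left(w \right)} = 24 w^{2}$ ($A{\left(w \right)} = 12 \cdot 2 \left(w - 0\right)^{2} = 12 \cdot 2 \left(w + 0\right)^{2} = 12 \cdot 2 w^{2} = 24 w^{2}$)
$\frac{1}{A{\left(-345 \right)} + 2 \left(-51\right) 23} = \frac{1}{24 \left(-345\right)^{2} + 2 \left(-51\right) 23} = \frac{1}{24 \cdot 119025 - 2346} = \frac{1}{2856600 - 2346} = \frac{1}{2854254}$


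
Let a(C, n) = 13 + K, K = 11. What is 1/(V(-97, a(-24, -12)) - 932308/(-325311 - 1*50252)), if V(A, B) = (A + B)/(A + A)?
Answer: 72859222/208283851 ≈ 0.34981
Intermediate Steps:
a(C, n) = 24 (a(C, n) = 13 + 11 = 24)
V(A, B) = (A + B)/(2*A) (V(A, B) = (A + B)/((2*A)) = (A + B)*(1/(2*A)) = (A + B)/(2*A))
1/(V(-97, a(-24, -12)) - 932308/(-325311 - 1*50252)) = 1/((1/2)*(-97 + 24)/(-97) - 932308/(-325311 - 1*50252)) = 1/((1/2)*(-1/97)*(-73) - 932308/(-325311 - 50252)) = 1/(73/194 - 932308/(-375563)) = 1/(73/194 - 932308*(-1/375563)) = 1/(73/194 + 932308/375563) = 1/(208283851/72859222) = 72859222/208283851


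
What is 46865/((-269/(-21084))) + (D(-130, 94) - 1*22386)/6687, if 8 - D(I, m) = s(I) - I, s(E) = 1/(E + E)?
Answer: 190881303766661/51965420 ≈ 3.6732e+6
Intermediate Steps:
s(E) = 1/(2*E)
D(I, m) = 8 + I - 1/(2*I) (D(I, m) = 8 - (1/(2*I) - I) = 8 + (I - 1/(2*I)) = 8 + I - 1/(2*I))
46865/((-269/(-21084))) + (D(-130, 94) - 1*22386)/6687 = 46865/((-269/(-21084))) + ((8 - 130 - ½/(-130)) - 1*22386)/6687 = 46865/((-269*(-1/21084))) + ((8 - 130 - ½*(-1/130)) - 22386)*(1/6687) = 46865/(269/21084) + ((8 - 130 + 1/260) - 22386)*(1/6687) = 46865*(21084/269) + (-31719/260 - 22386)*(1/6687) = 988101660/269 - 5852079/260*1/6687 = 988101660/269 - 650231/193180 = 190881303766661/51965420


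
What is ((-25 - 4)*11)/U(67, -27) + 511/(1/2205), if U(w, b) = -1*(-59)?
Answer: 66478226/59 ≈ 1.1268e+6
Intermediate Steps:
U(w, b) = 59
((-25 - 4)*11)/U(67, -27) + 511/(1/2205) = ((-25 - 4)*11)/59 + 511/(1/2205) = -29*11*(1/59) + 511/(1/2205) = -319*1/59 + 511*2205 = -319/59 + 1126755 = 66478226/59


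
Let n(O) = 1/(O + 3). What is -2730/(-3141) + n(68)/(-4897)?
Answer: 316394123/364028289 ≈ 0.86915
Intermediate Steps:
n(O) = 1/(3 + O)
-2730/(-3141) + n(68)/(-4897) = -2730/(-3141) + 1/((3 + 68)*(-4897)) = -2730*(-1/3141) - 1/4897/71 = 910/1047 + (1/71)*(-1/4897) = 910/1047 - 1/347687 = 316394123/364028289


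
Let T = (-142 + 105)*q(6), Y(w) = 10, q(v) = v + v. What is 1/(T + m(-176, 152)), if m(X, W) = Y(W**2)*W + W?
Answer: 1/1228 ≈ 0.00081433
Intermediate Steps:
q(v) = 2*v
m(X, W) = 11*W (m(X, W) = 10*W + W = 11*W)
T = -444 (T = (-142 + 105)*(2*6) = -37*12 = -444)
1/(T + m(-176, 152)) = 1/(-444 + 11*152) = 1/(-444 + 1672) = 1/1228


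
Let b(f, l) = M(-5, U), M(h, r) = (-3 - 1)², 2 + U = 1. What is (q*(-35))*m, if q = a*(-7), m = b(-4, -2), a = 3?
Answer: 11760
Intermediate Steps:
U = -1 (U = -2 + 1 = -1)
M(h, r) = 16 (M(h, r) = (-4)² = 16)
b(f, l) = 16
m = 16
q = -21 (q = 3*(-7) = -21)
(q*(-35))*m = -21*(-35)*16 = 735*16 = 11760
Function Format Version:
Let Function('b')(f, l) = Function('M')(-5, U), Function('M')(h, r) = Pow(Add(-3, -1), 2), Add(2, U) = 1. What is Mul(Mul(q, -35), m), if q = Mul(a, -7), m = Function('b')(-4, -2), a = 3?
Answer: 11760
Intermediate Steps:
U = -1 (U = Add(-2, 1) = -1)
Function('M')(h, r) = 16 (Function('M')(h, r) = Pow(-4, 2) = 16)
Function('b')(f, l) = 16
m = 16
q = -21 (q = Mul(3, -7) = -21)
Mul(Mul(q, -35), m) = Mul(Mul(-21, -35), 16) = Mul(735, 16) = 11760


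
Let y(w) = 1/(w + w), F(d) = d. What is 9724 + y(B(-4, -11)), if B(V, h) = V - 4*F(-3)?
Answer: 155585/16 ≈ 9724.1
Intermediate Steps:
B(V, h) = 12 + V (B(V, h) = V - 4*(-3) = V + 12 = 12 + V)
y(w) = 1/(2*w)
9724 + y(B(-4, -11)) = 9724 + 1/(2*(12 - 4)) = 9724 + (1/2)/8 = 9724 + (1/2)*(1/8) = 9724 + 1/16 = 155585/16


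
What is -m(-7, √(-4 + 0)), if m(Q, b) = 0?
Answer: 0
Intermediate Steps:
-m(-7, √(-4 + 0)) = -1*0 = 0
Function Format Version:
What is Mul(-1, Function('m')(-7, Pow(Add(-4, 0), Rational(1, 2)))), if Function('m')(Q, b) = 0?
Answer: 0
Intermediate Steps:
Mul(-1, Function('m')(-7, Pow(Add(-4, 0), Rational(1, 2)))) = Mul(-1, 0) = 0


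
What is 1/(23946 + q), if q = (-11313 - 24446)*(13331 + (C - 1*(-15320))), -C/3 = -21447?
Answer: -1/3325276982 ≈ -3.0073e-10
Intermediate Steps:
C = 64341 (C = -3*(-21447) = 64341)
q = -3325300928 (q = (-11313 - 24446)*(13331 + (64341 - 1*(-15320))) = -35759*(13331 + (64341 + 15320)) = -35759*(13331 + 79661) = -35759*92992 = -3325300928)
1/(23946 + q) = 1/(23946 - 3325300928) = 1/(-3325276982) = -1/3325276982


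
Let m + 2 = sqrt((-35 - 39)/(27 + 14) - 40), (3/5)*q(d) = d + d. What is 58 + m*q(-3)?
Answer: 78 - 10*I*sqrt(70274)/41 ≈ 78.0 - 64.657*I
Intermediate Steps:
q(d) = 10*d/3 (q(d) = 5*(d + d)/3 = 5*(2*d)/3 = 10*d/3)
m = -2 + I*sqrt(70274)/41 (m = -2 + sqrt((-35 - 39)/(27 + 14) - 40) = -2 + sqrt(-74/41 - 40) = -2 + sqrt(-1714/41) = -2 + I*sqrt(70274)/41 ≈ -2.0 + 6.4657*I)
58 + m*q(-3) = 58 + (-2 + I*sqrt(70274)/41)*((10/3)*(-3)) = 58 + (-2 + I*sqrt(70274)/41)*(-10) = 58 + (20 - 10*I*sqrt(70274)/41) = 78 - 10*I*sqrt(70274)/41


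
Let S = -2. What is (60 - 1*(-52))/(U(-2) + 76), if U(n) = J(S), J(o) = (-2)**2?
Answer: 7/5 ≈ 1.4000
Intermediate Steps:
J(o) = 4
U(n) = 4
(60 - 1*(-52))/(U(-2) + 76) = (60 - 1*(-52))/(4 + 76) = (60 + 52)/80 = (1/80)*112 = 7/5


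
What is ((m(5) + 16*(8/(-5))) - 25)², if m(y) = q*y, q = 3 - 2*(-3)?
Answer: 784/25 ≈ 31.360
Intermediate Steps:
q = 9 (q = 3 + 6 = 9)
m(y) = 9*y
((m(5) + 16*(8/(-5))) - 25)² = ((9*5 + 16*(8/(-5))) - 25)² = ((45 + 16*(8*(-⅕))) - 25)² = ((45 + 16*(-8/5)) - 25)² = ((45 - 128/5) - 25)² = (97/5 - 25)² = (-28/5)² = 784/25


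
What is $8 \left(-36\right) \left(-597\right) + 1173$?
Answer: $173109$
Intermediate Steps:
$8 \left(-36\right) \left(-597\right) + 1173 = \left(-288\right) \left(-597\right) + 1173 = 171936 + 1173 = 173109$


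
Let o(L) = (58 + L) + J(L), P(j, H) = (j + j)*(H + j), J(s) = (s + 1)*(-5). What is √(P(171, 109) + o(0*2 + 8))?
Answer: √95781 ≈ 309.48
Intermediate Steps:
J(s) = -5 - 5*s (J(s) = (1 + s)*(-5) = -5 - 5*s)
P(j, H) = 2*j*(H + j) (P(j, H) = (2*j)*(H + j) = 2*j*(H + j))
o(L) = 53 - 4*L (o(L) = (58 + L) + (-5 - 5*L) = 53 - 4*L)
√(P(171, 109) + o(0*2 + 8)) = √(2*171*(109 + 171) + (53 - 4*(0*2 + 8))) = √(2*171*280 + (53 - 4*(0 + 8))) = √(95760 + (53 - 4*8)) = √(95760 + (53 - 32)) = √(95760 + 21) = √95781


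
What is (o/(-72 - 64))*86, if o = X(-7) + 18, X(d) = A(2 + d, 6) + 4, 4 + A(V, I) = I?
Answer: -258/17 ≈ -15.176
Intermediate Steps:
A(V, I) = -4 + I
X(d) = 6 (X(d) = (-4 + 6) + 4 = 2 + 4 = 6)
o = 24 (o = 6 + 18 = 24)
(o/(-72 - 64))*86 = (24/(-72 - 64))*86 = (24/(-136))*86 = -1/136*24*86 = -3/17*86 = -258/17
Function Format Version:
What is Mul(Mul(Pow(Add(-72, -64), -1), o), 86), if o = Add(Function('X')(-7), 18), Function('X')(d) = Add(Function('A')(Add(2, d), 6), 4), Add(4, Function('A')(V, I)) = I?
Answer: Rational(-258, 17) ≈ -15.176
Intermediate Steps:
Function('A')(V, I) = Add(-4, I)
Function('X')(d) = 6 (Function('X')(d) = Add(Add(-4, 6), 4) = Add(2, 4) = 6)
o = 24 (o = Add(6, 18) = 24)
Mul(Mul(Pow(Add(-72, -64), -1), o), 86) = Mul(Mul(Pow(Add(-72, -64), -1), 24), 86) = Mul(Mul(Pow(-136, -1), 24), 86) = Mul(Mul(Rational(-1, 136), 24), 86) = Mul(Rational(-3, 17), 86) = Rational(-258, 17)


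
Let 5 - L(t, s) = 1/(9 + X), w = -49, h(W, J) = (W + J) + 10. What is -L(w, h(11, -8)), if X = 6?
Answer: -74/15 ≈ -4.9333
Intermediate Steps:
h(W, J) = 10 + J + W (h(W, J) = (J + W) + 10 = 10 + J + W)
L(t, s) = 74/15 (L(t, s) = 5 - 1/(9 + 6) = 5 - 1/15 = 74/15)
-L(w, h(11, -8)) = -1*74/15 = -74/15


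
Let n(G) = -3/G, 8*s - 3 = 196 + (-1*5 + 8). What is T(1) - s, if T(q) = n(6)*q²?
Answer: -103/4 ≈ -25.750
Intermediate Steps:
s = 101/4 (s = 3/8 + (196 + (-1*5 + 8))/8 = 3/8 + (196 + (-5 + 8))/8 = 3/8 + (196 + 3)/8 = 3/8 + (⅛)*199 = 3/8 + 199/8 = 101/4 ≈ 25.250)
T(q) = -q²/2 (T(q) = (-3/6)*q² = (-3*⅙)*q² = -q²/2)
T(1) - s = -½*1² - 1*101/4 = -½*1 - 101/4 = -½ - 101/4 = -103/4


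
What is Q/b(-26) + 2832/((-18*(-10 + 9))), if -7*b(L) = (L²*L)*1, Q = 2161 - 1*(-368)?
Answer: 8348981/52728 ≈ 158.34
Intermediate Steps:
Q = 2529 (Q = 2161 + 368 = 2529)
b(L) = -L³/7 (b(L) = -L²*L/7 = -L³/7)
Q/b(-26) + 2832/((-18*(-10 + 9))) = 2529/((-⅐*(-26)³)) + 2832/((-18*(-10 + 9))) = 2529/((-⅐*(-17576))) + 2832/((-18*(-1))) = 2529/(17576/7) + 2832/18 = 2529*(7/17576) + 2832*(1/18) = 17703/17576 + 472/3 = 8348981/52728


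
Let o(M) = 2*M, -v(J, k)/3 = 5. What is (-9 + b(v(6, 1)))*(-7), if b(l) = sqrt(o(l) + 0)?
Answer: 63 - 7*I*sqrt(30) ≈ 63.0 - 38.341*I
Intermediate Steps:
v(J, k) = -15 (v(J, k) = -3*5 = -15)
b(l) = sqrt(2)*sqrt(l) (b(l) = sqrt(2*l + 0) = sqrt(2*l) = sqrt(2)*sqrt(l))
(-9 + b(v(6, 1)))*(-7) = (-9 + sqrt(2)*sqrt(-15))*(-7) = (-9 + sqrt(2)*(I*sqrt(15)))*(-7) = (-9 + I*sqrt(30))*(-7) = 63 - 7*I*sqrt(30)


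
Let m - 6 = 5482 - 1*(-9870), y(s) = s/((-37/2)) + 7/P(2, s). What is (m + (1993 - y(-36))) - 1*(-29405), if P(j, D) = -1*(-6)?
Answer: 10379141/222 ≈ 46753.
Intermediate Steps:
P(j, D) = 6
y(s) = 7/6 - 2*s/37 (y(s) = s/((-37/2)) + 7/6 = s/((-37*1/2)) + 7*(1/6) = s/(-37/2) + 7/6 = s*(-2/37) + 7/6 = -2*s/37 + 7/6 = 7/6 - 2*s/37)
m = 15358 (m = 6 + (5482 - 1*(-9870)) = 6 + (5482 + 9870) = 6 + 15352 = 15358)
(m + (1993 - y(-36))) - 1*(-29405) = (15358 + (1993 - (7/6 - 2/37*(-36)))) - 1*(-29405) = (15358 + (1993 - (7/6 + 72/37))) + 29405 = (15358 + (1993 - 1*691/222)) + 29405 = (15358 + (1993 - 691/222)) + 29405 = (15358 + 441755/222) + 29405 = 3851231/222 + 29405 = 10379141/222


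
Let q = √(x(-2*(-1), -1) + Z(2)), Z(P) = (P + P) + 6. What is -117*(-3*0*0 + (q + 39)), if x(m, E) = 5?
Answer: -4563 - 117*√15 ≈ -5016.1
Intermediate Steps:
Z(P) = 6 + 2*P (Z(P) = 2*P + 6 = 6 + 2*P)
q = √15 (q = √(5 + (6 + 2*2)) = √(5 + (6 + 4)) = √(5 + 10) = √15 ≈ 3.8730)
-117*(-3*0*0 + (q + 39)) = -117*(-3*0*0 + (√15 + 39)) = -117*(0*0 + (39 + √15)) = -117*(0 + (39 + √15)) = -117*(39 + √15) = -4563 - 117*√15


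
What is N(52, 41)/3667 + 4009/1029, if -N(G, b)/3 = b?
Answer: 14574436/3773343 ≈ 3.8625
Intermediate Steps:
N(G, b) = -3*b
N(52, 41)/3667 + 4009/1029 = -3*41/3667 + 4009/1029 = -123*1/3667 + 4009*(1/1029) = -123/3667 + 4009/1029 = 14574436/3773343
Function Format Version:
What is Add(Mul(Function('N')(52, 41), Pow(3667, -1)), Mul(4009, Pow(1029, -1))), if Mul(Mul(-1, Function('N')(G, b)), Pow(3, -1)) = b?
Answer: Rational(14574436, 3773343) ≈ 3.8625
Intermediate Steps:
Function('N')(G, b) = Mul(-3, b)
Add(Mul(Function('N')(52, 41), Pow(3667, -1)), Mul(4009, Pow(1029, -1))) = Add(Mul(Mul(-3, 41), Pow(3667, -1)), Mul(4009, Pow(1029, -1))) = Add(Mul(-123, Rational(1, 3667)), Mul(4009, Rational(1, 1029))) = Add(Rational(-123, 3667), Rational(4009, 1029)) = Rational(14574436, 3773343)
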